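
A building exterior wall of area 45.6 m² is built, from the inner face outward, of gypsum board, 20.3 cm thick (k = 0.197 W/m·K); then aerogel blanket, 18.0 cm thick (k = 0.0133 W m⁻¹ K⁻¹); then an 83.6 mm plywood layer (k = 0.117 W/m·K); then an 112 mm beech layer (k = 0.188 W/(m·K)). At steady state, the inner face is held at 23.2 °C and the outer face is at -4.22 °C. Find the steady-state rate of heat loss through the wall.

Q = 78.8 W

Treat each layer as a resistance in series:
  R_gypsum board = L/(kA) = 0.203/(0.197·45.6) = 0.02260 K/W
  R_aerogel blanket = L/(kA) = 0.180/(0.0133·45.6) = 0.2968 K/W
  R_plywood = L/(kA) = 0.0836/(0.117·45.6) = 0.01567 K/W
  R_beech = L/(kA) = 0.112/(0.188·45.6) = 0.01306 K/W
ΣR = 0.02260 + 0.2968 + 0.01567 + 0.01306 = 0.3481 K/W
Q = ΔT/ΣR = (23.2 °C − -4.22 °C)/0.3481 = 78.8 W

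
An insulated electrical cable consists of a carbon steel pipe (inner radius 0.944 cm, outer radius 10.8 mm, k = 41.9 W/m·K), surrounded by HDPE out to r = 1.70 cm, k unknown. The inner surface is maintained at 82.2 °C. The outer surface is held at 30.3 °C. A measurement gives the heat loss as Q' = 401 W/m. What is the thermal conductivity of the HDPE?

k = 0.560 W/m·K

ΣR = ΔT/Q' = |82.2 − 30.3|/401 = 0.1294 m·K/W
Known resistances:
  R'_carbon steel = ln(0.0108/0.00944)/(2πk) = 0.1346/(2π·41.9) = 5.112×10^-4 m·K/W
R_HDPE = ΣR − ΣR_known = 0.1294 − 5.112×10^-4 = 0.1289 m·K/W
ln(r₂/r₁)/(2πk) = 0.1289 ⇒ k = 0.4537/(2π·0.1289) = 0.560 W/m·K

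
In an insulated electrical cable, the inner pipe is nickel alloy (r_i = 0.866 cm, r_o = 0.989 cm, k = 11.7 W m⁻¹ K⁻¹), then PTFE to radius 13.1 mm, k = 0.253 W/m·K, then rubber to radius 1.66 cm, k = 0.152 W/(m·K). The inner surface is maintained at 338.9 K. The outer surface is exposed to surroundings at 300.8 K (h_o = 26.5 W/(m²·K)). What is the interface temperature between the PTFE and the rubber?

Treat each layer as a resistance in series:
  R'_nickel alloy = ln(0.00989/0.00866)/(2πk) = 0.1328/(2π·11.7) = 0.001807 m·K/W
  R'_PTFE = ln(0.0131/0.00989)/(2πk) = 0.2811/(2π·0.253) = 0.1768 m·K/W
  R'_rubber = ln(0.0166/0.0131)/(2πk) = 0.2368/(2π·0.152) = 0.2479 m·K/W
  R'_conv,out = 1/(2πr h) = 1/(2π·0.0166·26.5) = 0.3618 m·K/W
ΣR = 0.001807 + 0.1768 + 0.2479 + 0.3618 = 0.7883 m·K/W
Q' = ΔT/ΣR = (338.9 K − 300.8 K)/0.7883 = 48.33 W/m
From the inner boundary to the PTFE/rubber interface, ΣR_partial = 0.1786 m·K/W.
T_interface = T_in − Q'·ΣR_partial = 338.9 K − (48.33)(0.1786) = 330.3 K

T = 330.3 K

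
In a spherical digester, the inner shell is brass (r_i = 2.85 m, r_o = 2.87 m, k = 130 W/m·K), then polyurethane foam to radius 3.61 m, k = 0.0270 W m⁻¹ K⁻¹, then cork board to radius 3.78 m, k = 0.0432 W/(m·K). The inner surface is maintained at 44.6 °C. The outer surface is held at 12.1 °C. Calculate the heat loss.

Series thermal resistances, inner to outer:
  R_brass = (1/2.85 − 1/2.87)/(4πk) = 0.002445/(4π·130) = 1.497×10^-6 K/W
  R_polyurethane foam = (1/2.87 − 1/3.61)/(4πk) = 0.07142/(4π·0.0270) = 0.2105 K/W
  R_cork board = (1/3.61 − 1/3.78)/(4πk) = 0.01246/(4π·0.0432) = 0.02295 K/W
ΣR = 1.497×10^-6 + 0.2105 + 0.02295 = 0.2335 K/W
Q = ΔT/ΣR = (44.6 °C − 12.1 °C)/0.2335 = 139 W

Q = 139 W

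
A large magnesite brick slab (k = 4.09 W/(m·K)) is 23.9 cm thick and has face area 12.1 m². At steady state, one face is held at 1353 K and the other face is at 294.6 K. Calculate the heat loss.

Q = kA·ΔT/L = 4.09 × 12.1 × |1353 K − 294.6 K| / 0.239 = 2.19×10^5 W

Q = 2.19×10^5 W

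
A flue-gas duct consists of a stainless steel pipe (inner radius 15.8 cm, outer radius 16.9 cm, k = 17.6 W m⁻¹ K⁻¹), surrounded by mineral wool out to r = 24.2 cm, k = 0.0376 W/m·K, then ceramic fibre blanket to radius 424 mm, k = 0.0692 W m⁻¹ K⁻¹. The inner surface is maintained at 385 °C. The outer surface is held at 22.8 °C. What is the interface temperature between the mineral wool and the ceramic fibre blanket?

T = 189 °C

Series thermal resistances, inner to outer:
  R'_stainless steel = ln(0.169/0.158)/(2πk) = 0.06730/(2π·17.6) = 6.086×10^-4 m·K/W
  R'_mineral wool = ln(0.242/0.169)/(2πk) = 0.3590/(2π·0.0376) = 1.520 m·K/W
  R'_ceramic fibre blanket = ln(0.424/0.242)/(2πk) = 0.5608/(2π·0.0692) = 1.290 m·K/W
ΣR = 6.086×10^-4 + 1.520 + 1.290 = 2.811 m·K/W
Q' = ΔT/ΣR = (385 °C − 22.8 °C)/2.811 = 128.9 W/m
From the inner boundary to the mineral wool/ceramic fibre blanket interface, ΣR_partial = 1.521 m·K/W.
T_interface = T_in − Q'·ΣR_partial = 385 °C − (128.9)(1.521) = 189 °C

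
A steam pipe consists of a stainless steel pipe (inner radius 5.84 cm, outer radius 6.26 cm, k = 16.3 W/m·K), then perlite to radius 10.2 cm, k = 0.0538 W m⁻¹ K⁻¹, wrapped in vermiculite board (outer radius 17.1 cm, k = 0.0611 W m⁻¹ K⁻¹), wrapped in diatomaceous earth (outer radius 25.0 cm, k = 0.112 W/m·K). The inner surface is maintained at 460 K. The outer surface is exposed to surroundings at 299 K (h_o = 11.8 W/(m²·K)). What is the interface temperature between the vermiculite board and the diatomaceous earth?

Resistance network (inner→outer):
  R'_stainless steel = ln(0.0626/0.0584)/(2πk) = 0.06945/(2π·16.3) = 6.781×10^-4 m·K/W
  R'_perlite = ln(0.102/0.0626)/(2πk) = 0.4882/(2π·0.0538) = 1.444 m·K/W
  R'_vermiculite board = ln(0.171/0.102)/(2πk) = 0.5167/(2π·0.0611) = 1.346 m·K/W
  R'_diatomaceous earth = ln(0.250/0.171)/(2πk) = 0.3798/(2π·0.112) = 0.5397 m·K/W
  R'_conv,out = 1/(2πr h) = 1/(2π·0.250·11.8) = 0.05395 m·K/W
ΣR = 6.781×10^-4 + 1.444 + 1.346 + 0.5397 + 0.05395 = 3.384 m·K/W
Q' = ΔT/ΣR = (460 K − 299 K)/3.384 = 47.58 W/m
From the inner boundary to the vermiculite board/diatomaceous earth interface, ΣR_partial = 2.791 m·K/W.
T_interface = T_in − Q'·ΣR_partial = 460 K − (47.58)(2.791) = 327.2 K

T = 327.2 K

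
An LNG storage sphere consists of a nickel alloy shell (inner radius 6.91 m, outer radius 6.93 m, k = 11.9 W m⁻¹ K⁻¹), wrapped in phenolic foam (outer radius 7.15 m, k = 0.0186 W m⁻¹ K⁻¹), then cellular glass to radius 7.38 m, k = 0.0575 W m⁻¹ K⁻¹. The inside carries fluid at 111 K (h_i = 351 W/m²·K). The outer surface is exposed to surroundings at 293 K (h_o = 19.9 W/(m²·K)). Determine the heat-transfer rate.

Q = 7.25 kW

Treat each layer as a resistance in series:
  R_conv,in = 1/(4πr²h) = 1/(4π·6.91²·351) = 4.748×10^-6 K/W
  R_nickel alloy = (1/6.91 − 1/6.93)/(4πk) = 4.177×10^-4/(4π·11.9) = 2.793×10^-6 K/W
  R_phenolic foam = (1/6.93 − 1/7.15)/(4πk) = 0.004440/(4π·0.0186) = 0.01900 K/W
  R_cellular glass = (1/7.15 − 1/7.38)/(4πk) = 0.004359/(4π·0.0575) = 0.006032 K/W
  R_conv,out = 1/(4πr²h) = 1/(4π·7.38²·19.9) = 7.342×10^-5 K/W
ΣR = 4.748×10^-6 + 2.793×10^-6 + 0.01900 + 0.006032 + 7.342×10^-5 = 0.02511 K/W
Q = ΔT/ΣR = (111 K − 293 K)/0.02511 = -7250 W
(Negative Q ⇒ heat flows inward; heat gain = 7250 W.)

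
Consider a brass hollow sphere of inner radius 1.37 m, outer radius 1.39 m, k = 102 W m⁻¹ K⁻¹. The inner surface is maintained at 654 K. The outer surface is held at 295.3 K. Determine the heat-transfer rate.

Q = 4πk·ΔT/(1/r₁ − 1/r₂) = 4π × 102 × 358.7 / (1/1.37 − 1/1.39) = 4.38×10^7 W

Q = 4.38×10^7 W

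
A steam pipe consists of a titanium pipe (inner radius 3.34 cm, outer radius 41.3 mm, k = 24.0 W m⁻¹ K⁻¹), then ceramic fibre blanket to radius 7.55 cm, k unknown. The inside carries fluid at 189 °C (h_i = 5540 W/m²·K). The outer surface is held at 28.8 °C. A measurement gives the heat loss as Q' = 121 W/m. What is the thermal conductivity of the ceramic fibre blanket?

k = 0.0726 W/m·K

ΣR = ΔT/Q' = |189 − 28.8|/121 = 1.324 m·K/W
Known resistances:
  R'_conv,in = 1/(2πr h) = 1/(2π·0.0334·5540) = 8.601×10^-4 m·K/W
  R'_titanium = ln(0.0413/0.0334)/(2πk) = 0.2123/(2π·24.0) = 0.001408 m·K/W
R_ceramic fibre blanket = ΣR − ΣR_known = 1.324 − 0.002268 = 1.322 m·K/W
ln(r₂/r₁)/(2πk) = 1.322 ⇒ k = 0.6033/(2π·1.322) = 0.0726 W/m·K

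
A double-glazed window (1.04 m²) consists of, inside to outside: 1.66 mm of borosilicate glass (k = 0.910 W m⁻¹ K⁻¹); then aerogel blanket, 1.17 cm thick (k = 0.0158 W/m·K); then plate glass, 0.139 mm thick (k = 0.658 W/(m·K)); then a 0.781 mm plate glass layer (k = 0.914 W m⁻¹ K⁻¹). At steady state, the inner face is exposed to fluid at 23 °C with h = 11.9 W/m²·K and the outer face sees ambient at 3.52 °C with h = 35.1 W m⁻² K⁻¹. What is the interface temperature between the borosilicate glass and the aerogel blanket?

T = 21.0 °C

Treat each layer as a resistance in series:
  R_conv,in = 1/(hA) = 1/(11.9·1.04) = 0.08080 K/W
  R_borosilicate glass = L/(kA) = 0.00166/(0.910·1.04) = 0.001754 K/W
  R_aerogel blanket = L/(kA) = 0.0117/(0.0158·1.04) = 0.7120 K/W
  R_plate glass = L/(kA) = 1.39×10^-4/(0.658·1.04) = 2.031×10^-4 K/W
  R_plate glass = L/(kA) = 7.81×10^-4/(0.914·1.04) = 8.216×10^-4 K/W
  R_conv,out = 1/(hA) = 1/(35.1·1.04) = 0.02739 K/W
ΣR = 0.08080 + 0.001754 + 0.7120 + 2.031×10^-4 + 8.216×10^-4 + 0.02739 = 0.8230 K/W
Q = ΔT/ΣR = (23 °C − 3.52 °C)/0.8230 = 23.67 W
From the inner boundary to the borosilicate glass/aerogel blanket interface, ΣR_partial = 0.08255 K/W.
T_interface = T_in − Q·ΣR_partial = 23 °C − (23.67)(0.08255) = 21.0 °C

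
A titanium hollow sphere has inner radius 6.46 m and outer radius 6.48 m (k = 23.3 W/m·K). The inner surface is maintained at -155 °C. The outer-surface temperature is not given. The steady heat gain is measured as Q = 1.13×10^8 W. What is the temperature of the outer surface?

T_out = 29.4 °C

Series resistances:
  R_titanium = (1/6.46 − 1/6.48)/(4πk) = 4.778×10^-4/(4π·23.3) = 1.632×10^-6 K/W
ΣR = 1.632×10^-6 K/W
ΔT = Q·ΣR = 1.13×10^8 × 1.632×10^-6 = 184.4 K
Heat flows inward, so T_out = T_in + ΔT = -155 + 184.4 = 29.4 °C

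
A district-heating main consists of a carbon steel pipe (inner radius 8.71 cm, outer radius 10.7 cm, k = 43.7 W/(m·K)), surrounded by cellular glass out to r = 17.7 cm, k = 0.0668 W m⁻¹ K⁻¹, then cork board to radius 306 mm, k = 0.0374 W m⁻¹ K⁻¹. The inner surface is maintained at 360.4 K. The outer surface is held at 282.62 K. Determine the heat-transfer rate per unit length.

Q' = 22.0 W/m

Series thermal resistances, inner to outer:
  R'_carbon steel = ln(0.107/0.0871)/(2πk) = 0.2058/(2π·43.7) = 7.494×10^-4 m·K/W
  R'_cellular glass = ln(0.177/0.107)/(2πk) = 0.5033/(2π·0.0668) = 1.199 m·K/W
  R'_cork board = ln(0.306/0.177)/(2πk) = 0.5474/(2π·0.0374) = 2.330 m·K/W
ΣR = 7.494×10^-4 + 1.199 + 2.330 = 3.530 m·K/W
Q' = ΔT/ΣR = (360.4 K − 282.62 K)/3.530 = 22.0 W/m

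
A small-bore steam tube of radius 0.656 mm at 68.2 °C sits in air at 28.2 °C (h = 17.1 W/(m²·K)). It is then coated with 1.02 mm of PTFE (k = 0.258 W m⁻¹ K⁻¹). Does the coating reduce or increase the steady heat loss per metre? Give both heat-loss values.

increases: 2.82 → 6.52 W/m

Critical radius for a cylinder: r_cr = k/h = 0.0151 m = 1.51 cm.
Outer radius after coating: r₂ = 6.56×10^-4 + 0.00102 = 0.001676 m.
Since r₁ < r_cr and r₂ ≤ r_cr, the coating moves toward the maximum at r_cr — heat loss rises.
Bare: R = 1/(2πr₁h) = 14.19 m·K/W; Q = 40/14.19 = 2.82 W/m.
Coated: R = R_cond + R_conv = 6.132 m·K/W; Q = 40/6.132 = 6.52 W/m.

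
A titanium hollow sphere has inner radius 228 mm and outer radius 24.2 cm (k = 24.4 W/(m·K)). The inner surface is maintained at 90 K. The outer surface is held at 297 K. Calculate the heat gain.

Q = 4πk·ΔT/(1/r₁ − 1/r₂) = 4π × 24.4 × 207 / (1/0.228 − 1/0.242) = 2.50×10^5 W

Q = 2.50×10^5 W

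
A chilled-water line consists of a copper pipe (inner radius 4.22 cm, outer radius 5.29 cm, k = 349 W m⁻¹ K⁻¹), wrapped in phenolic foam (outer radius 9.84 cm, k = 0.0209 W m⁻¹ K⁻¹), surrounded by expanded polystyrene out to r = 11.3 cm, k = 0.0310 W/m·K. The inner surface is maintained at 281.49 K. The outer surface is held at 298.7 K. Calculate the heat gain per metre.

Series thermal resistances, inner to outer:
  R'_copper = ln(0.0529/0.0422)/(2πk) = 0.2260/(2π·349) = 1.031×10^-4 m·K/W
  R'_phenolic foam = ln(0.0984/0.0529)/(2πk) = 0.6206/(2π·0.0209) = 4.726 m·K/W
  R'_expanded polystyrene = ln(0.113/0.0984)/(2πk) = 0.1383/(2π·0.0310) = 0.7103 m·K/W
ΣR = 1.031×10^-4 + 4.726 + 0.7103 = 5.436 m·K/W
Q' = ΔT/ΣR = (281.49 K − 298.7 K)/5.436 = -3.17 W/m
(Negative Q' ⇒ heat flows inward; heat gain = 3.17 W/m.)

Q' = 3.17 W/m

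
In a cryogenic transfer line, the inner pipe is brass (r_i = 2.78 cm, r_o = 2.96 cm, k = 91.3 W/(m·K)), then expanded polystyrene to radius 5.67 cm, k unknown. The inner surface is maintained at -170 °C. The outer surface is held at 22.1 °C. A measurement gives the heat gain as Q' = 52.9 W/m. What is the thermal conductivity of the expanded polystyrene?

k = 0.0285 W/m·K

ΣR = ΔT/Q' = |-170 − 22.1|/52.9 = 3.631 m·K/W
Known resistances:
  R'_brass = ln(0.0296/0.0278)/(2πk) = 0.06274/(2π·91.3) = 1.094×10^-4 m·K/W
R_expanded polystyrene = ΣR − ΣR_known = 3.631 − 1.094×10^-4 = 3.631 m·K/W
ln(r₂/r₁)/(2πk) = 3.631 ⇒ k = 0.6500/(2π·3.631) = 0.0285 W/m·K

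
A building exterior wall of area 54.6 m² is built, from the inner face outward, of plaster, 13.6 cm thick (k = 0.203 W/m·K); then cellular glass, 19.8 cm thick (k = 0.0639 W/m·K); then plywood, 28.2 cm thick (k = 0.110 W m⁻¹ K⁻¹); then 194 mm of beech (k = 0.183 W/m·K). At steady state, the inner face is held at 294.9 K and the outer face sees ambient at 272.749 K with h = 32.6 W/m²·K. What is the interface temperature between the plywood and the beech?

T = 276.00 K

Treat each layer as a resistance in series:
  R_plaster = L/(kA) = 0.136/(0.203·54.6) = 0.01227 K/W
  R_cellular glass = L/(kA) = 0.198/(0.0639·54.6) = 0.05675 K/W
  R_plywood = L/(kA) = 0.282/(0.110·54.6) = 0.04695 K/W
  R_beech = L/(kA) = 0.194/(0.183·54.6) = 0.01942 K/W
  R_conv,out = 1/(hA) = 1/(32.6·54.6) = 5.618×10^-4 K/W
ΣR = 0.01227 + 0.05675 + 0.04695 + 0.01942 + 5.618×10^-4 = 0.1360 K/W
Q = ΔT/ΣR = (294.9 K − 272.749 K)/0.1360 = 162.9 W
From the inner boundary to the plywood/beech interface, ΣR_partial = 0.1160 K/W.
T_interface = T_in − Q·ΣR_partial = 294.9 K − (162.9)(0.1160) = 276.00 K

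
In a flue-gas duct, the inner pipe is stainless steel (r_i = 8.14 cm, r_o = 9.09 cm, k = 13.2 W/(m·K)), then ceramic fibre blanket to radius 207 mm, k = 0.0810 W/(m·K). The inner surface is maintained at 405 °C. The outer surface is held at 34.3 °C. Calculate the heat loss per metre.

Q' = 229 W/m

Treat each layer as a resistance in series:
  R'_stainless steel = ln(0.0909/0.0814)/(2πk) = 0.1104/(2π·13.2) = 0.001331 m·K/W
  R'_ceramic fibre blanket = ln(0.207/0.0909)/(2πk) = 0.8230/(2π·0.0810) = 1.617 m·K/W
ΣR = 0.001331 + 1.617 = 1.618 m·K/W
Q' = ΔT/ΣR = (405 °C − 34.3 °C)/1.618 = 229 W/m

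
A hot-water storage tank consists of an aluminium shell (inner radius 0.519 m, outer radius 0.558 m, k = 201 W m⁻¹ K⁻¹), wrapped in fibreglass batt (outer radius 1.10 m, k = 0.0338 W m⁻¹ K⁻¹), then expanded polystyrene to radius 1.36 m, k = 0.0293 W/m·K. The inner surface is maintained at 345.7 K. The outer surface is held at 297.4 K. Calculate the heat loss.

Q = 18.9 W

Series thermal resistances, inner to outer:
  R_aluminium = (1/0.519 − 1/0.558)/(4πk) = 0.1347/(4π·201) = 5.332×10^-5 K/W
  R_fibreglass batt = (1/0.558 − 1/1.10)/(4πk) = 0.8830/(4π·0.0338) = 2.079 K/W
  R_expanded polystyrene = (1/1.10 − 1/1.36)/(4πk) = 0.1738/(4π·0.0293) = 0.4720 K/W
ΣR = 5.332×10^-5 + 2.079 + 0.4720 = 2.551 K/W
Q = ΔT/ΣR = (345.7 K − 297.4 K)/2.551 = 18.9 W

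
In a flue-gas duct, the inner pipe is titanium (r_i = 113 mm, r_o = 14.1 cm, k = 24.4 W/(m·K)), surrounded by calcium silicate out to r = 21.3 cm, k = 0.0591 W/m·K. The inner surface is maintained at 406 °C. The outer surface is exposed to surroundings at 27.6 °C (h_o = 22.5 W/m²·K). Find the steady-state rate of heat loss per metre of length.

Q' = 330 W/m

Resistance network (inner→outer):
  R'_titanium = ln(0.141/0.113)/(2πk) = 0.2214/(2π·24.4) = 0.001444 m·K/W
  R'_calcium silicate = ln(0.213/0.141)/(2πk) = 0.4125/(2π·0.0591) = 1.111 m·K/W
  R'_conv,out = 1/(2πr h) = 1/(2π·0.213·22.5) = 0.03321 m·K/W
ΣR = 0.001444 + 1.111 + 0.03321 = 1.146 m·K/W
Q' = ΔT/ΣR = (406 °C − 27.6 °C)/1.146 = 330 W/m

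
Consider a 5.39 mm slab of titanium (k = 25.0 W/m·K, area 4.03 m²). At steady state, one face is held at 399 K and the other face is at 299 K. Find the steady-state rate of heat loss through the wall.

Q = kA·ΔT/L = 25.0 × 4.03 × |399 K − 299 K| / 0.00539 = 1.87×10^6 W

Q = 1870 kW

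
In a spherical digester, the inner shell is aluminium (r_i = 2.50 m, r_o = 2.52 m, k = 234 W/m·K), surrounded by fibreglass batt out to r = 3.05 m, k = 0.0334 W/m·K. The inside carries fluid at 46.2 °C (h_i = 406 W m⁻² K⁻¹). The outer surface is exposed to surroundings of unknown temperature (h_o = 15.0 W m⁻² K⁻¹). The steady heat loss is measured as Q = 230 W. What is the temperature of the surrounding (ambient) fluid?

T_out = 8.27 °C

Series resistances:
  R_conv,in = 1/(4πr²h) = 1/(4π·2.50²·406) = 3.136×10^-5 K/W
  R_aluminium = (1/2.50 − 1/2.52)/(4πk) = 0.003175/(4π·234) = 1.080×10^-6 K/W
  R_fibreglass batt = (1/2.52 − 1/3.05)/(4πk) = 0.06896/(4π·0.0334) = 0.1643 K/W
  R_conv,out = 1/(4πr²h) = 1/(4π·3.05²·15.0) = 5.703×10^-4 K/W
ΣR = 0.1649 K/W
ΔT = Q·ΣR = 230 × 0.1649 = 37.93 K
Heat flows outward, so T_out = T_in − ΔT = 46.2 − 37.93 = 8.27 °C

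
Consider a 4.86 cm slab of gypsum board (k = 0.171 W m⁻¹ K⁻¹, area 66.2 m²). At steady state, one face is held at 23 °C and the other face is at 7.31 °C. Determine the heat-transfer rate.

Q = 3.65 kW

Q = kA·ΔT/L = 0.171 × 66.2 × |23 °C − 7.31 °C| / 0.0486 = 3650 W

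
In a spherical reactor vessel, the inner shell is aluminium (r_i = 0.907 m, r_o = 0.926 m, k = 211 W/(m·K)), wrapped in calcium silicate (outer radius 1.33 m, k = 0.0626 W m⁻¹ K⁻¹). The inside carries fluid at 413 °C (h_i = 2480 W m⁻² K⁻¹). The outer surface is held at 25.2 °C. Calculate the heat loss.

Series thermal resistances, inner to outer:
  R_conv,in = 1/(4πr²h) = 1/(4π·0.907²·2480) = 3.901×10^-5 K/W
  R_aluminium = (1/0.907 − 1/0.926)/(4πk) = 0.02262/(4π·211) = 8.532×10^-6 K/W
  R_calcium silicate = (1/0.926 − 1/1.33)/(4πk) = 0.3280/(4π·0.0626) = 0.4170 K/W
ΣR = 3.901×10^-5 + 8.532×10^-6 + 0.4170 = 0.4170 K/W
Q = ΔT/ΣR = (413 °C − 25.2 °C)/0.4170 = 930 W

Q = 930 W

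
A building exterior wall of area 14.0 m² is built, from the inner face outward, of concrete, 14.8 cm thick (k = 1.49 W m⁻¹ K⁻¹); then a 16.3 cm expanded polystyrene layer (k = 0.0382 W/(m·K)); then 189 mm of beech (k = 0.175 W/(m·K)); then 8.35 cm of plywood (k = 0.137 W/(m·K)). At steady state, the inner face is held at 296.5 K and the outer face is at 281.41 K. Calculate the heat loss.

Series thermal resistances, inner to outer:
  R_concrete = L/(kA) = 0.148/(1.49·14.0) = 0.007095 K/W
  R_expanded polystyrene = L/(kA) = 0.163/(0.0382·14.0) = 0.3048 K/W
  R_beech = L/(kA) = 0.189/(0.175·14.0) = 0.07714 K/W
  R_plywood = L/(kA) = 0.0835/(0.137·14.0) = 0.04353 K/W
ΣR = 0.007095 + 0.3048 + 0.07714 + 0.04353 = 0.4326 K/W
Q = ΔT/ΣR = (296.5 K − 281.41 K)/0.4326 = 34.9 W

Q = 34.9 W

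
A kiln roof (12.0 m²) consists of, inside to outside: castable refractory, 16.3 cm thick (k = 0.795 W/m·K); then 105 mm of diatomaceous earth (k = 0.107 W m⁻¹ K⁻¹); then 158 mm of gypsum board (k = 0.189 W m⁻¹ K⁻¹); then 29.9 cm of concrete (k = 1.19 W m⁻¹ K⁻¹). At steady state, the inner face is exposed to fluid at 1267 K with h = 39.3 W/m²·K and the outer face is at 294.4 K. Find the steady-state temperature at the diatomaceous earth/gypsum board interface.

Treat each layer as a resistance in series:
  R_conv,in = 1/(hA) = 1/(39.3·12.0) = 0.002120 K/W
  R_castable refractory = L/(kA) = 0.163/(0.795·12.0) = 0.01709 K/W
  R_diatomaceous earth = L/(kA) = 0.105/(0.107·12.0) = 0.08178 K/W
  R_gypsum board = L/(kA) = 0.158/(0.189·12.0) = 0.06966 K/W
  R_concrete = L/(kA) = 0.299/(1.19·12.0) = 0.02094 K/W
ΣR = 0.002120 + 0.01709 + 0.08178 + 0.06966 + 0.02094 = 0.1916 K/W
Q = ΔT/ΣR = (1267 K − 294.4 K)/0.1916 = 5076 W
From the inner boundary to the diatomaceous earth/gypsum board interface, ΣR_partial = 0.1010 K/W.
T_interface = T_in − Q·ΣR_partial = 1267 K − (5076)(0.1010) = 754 K

T = 754 K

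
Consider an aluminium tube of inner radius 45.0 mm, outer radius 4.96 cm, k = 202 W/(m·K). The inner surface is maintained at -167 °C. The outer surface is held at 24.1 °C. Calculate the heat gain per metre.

Q' = 2πk·ΔT/ln(r₂/r₁) = 2π × 202 × 191.1 / ln(0.0496/0.0450) = 2.49×10^6 W/m

Q' = 2490 kW/m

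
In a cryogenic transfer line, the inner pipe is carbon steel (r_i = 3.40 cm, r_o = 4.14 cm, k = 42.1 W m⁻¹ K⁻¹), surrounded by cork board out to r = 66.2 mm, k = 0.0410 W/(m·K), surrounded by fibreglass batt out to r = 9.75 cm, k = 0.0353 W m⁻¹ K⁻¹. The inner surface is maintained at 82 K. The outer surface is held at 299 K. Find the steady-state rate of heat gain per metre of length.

Q' = 60.8 W/m

Resistance network (inner→outer):
  R'_carbon steel = ln(0.0414/0.0340)/(2πk) = 0.1969/(2π·42.1) = 7.444×10^-4 m·K/W
  R'_cork board = ln(0.0662/0.0414)/(2πk) = 0.4694/(2π·0.0410) = 1.822 m·K/W
  R'_fibreglass batt = ln(0.0975/0.0662)/(2πk) = 0.3872/(2π·0.0353) = 1.746 m·K/W
ΣR = 7.444×10^-4 + 1.822 + 1.746 = 3.569 m·K/W
Q' = ΔT/ΣR = (82 K − 299 K)/3.569 = -60.8 W/m
(Negative Q' ⇒ heat flows inward; heat gain = 60.8 W/m.)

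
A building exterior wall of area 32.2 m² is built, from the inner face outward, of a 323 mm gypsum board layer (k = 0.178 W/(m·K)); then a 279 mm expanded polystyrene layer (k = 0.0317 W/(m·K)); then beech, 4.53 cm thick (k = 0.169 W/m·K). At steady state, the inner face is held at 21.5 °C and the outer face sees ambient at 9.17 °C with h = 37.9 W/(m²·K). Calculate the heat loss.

Q = 36.4 W

Series thermal resistances, inner to outer:
  R_gypsum board = L/(kA) = 0.323/(0.178·32.2) = 0.05635 K/W
  R_expanded polystyrene = L/(kA) = 0.279/(0.0317·32.2) = 0.2733 K/W
  R_beech = L/(kA) = 0.0453/(0.169·32.2) = 0.008324 K/W
  R_conv,out = 1/(hA) = 1/(37.9·32.2) = 8.194×10^-4 K/W
ΣR = 0.05635 + 0.2733 + 0.008324 + 8.194×10^-4 = 0.3388 K/W
Q = ΔT/ΣR = (21.5 °C − 9.17 °C)/0.3388 = 36.4 W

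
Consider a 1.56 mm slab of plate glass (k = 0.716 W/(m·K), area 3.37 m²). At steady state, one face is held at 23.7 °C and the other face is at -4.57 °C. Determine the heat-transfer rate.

Q = kA·ΔT/L = 0.716 × 3.37 × |23.7 °C − -4.57 °C| / 0.00156 = 43700 W

Q = 43.7 kW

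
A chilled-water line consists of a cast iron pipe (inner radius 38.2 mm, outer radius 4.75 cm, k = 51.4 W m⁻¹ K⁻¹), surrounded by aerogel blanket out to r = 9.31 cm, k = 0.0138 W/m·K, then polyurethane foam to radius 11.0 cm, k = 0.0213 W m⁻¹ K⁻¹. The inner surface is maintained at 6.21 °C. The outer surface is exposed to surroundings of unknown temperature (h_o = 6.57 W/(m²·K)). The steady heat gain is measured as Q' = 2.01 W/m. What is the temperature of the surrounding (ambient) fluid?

Series resistances:
  R'_cast iron = ln(0.0475/0.0382)/(2πk) = 0.2179/(2π·51.4) = 6.747×10^-4 m·K/W
  R'_aerogel blanket = ln(0.0931/0.0475)/(2πk) = 0.6729/(2π·0.0138) = 7.761 m·K/W
  R'_polyurethane foam = ln(0.110/0.0931)/(2πk) = 0.1668/(2π·0.0213) = 1.246 m·K/W
  R'_conv,out = 1/(2πr h) = 1/(2π·0.110·6.57) = 0.2202 m·K/W
ΣR = 9.228 m·K/W
ΔT = Q'·ΣR = 2.01 × 9.228 = 18.55 K
Heat flows inward, so T_out = T_in + ΔT = 6.21 + 18.55 = 24.8 °C

T_out = 24.8 °C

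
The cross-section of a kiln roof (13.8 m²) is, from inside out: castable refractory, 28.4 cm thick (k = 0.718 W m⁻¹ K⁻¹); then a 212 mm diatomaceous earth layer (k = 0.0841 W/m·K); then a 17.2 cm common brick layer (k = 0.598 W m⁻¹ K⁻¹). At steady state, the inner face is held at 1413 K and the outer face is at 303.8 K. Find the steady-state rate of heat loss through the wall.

Series thermal resistances, inner to outer:
  R_castable refractory = L/(kA) = 0.284/(0.718·13.8) = 0.02866 K/W
  R_diatomaceous earth = L/(kA) = 0.212/(0.0841·13.8) = 0.1827 K/W
  R_common brick = L/(kA) = 0.172/(0.598·13.8) = 0.02084 K/W
ΣR = 0.02866 + 0.1827 + 0.02084 = 0.2322 K/W
Q = ΔT/ΣR = (1413 K − 303.8 K)/0.2322 = 4780 W

Q = 4780 W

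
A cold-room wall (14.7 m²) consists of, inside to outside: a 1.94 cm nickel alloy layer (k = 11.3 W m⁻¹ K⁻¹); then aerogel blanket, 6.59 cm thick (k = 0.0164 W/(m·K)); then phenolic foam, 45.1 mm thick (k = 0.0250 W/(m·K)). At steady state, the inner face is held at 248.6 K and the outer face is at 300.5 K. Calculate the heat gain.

Q = 131 W

Series thermal resistances, inner to outer:
  R_nickel alloy = L/(kA) = 0.0194/(11.3·14.7) = 1.168×10^-4 K/W
  R_aerogel blanket = L/(kA) = 0.0659/(0.0164·14.7) = 0.2734 K/W
  R_phenolic foam = L/(kA) = 0.0451/(0.0250·14.7) = 0.1227 K/W
ΣR = 1.168×10^-4 + 0.2734 + 0.1227 = 0.3962 K/W
Q = ΔT/ΣR = (248.6 K − 300.5 K)/0.3962 = -131 W
(Negative Q ⇒ heat flows inward; heat gain = 131 W.)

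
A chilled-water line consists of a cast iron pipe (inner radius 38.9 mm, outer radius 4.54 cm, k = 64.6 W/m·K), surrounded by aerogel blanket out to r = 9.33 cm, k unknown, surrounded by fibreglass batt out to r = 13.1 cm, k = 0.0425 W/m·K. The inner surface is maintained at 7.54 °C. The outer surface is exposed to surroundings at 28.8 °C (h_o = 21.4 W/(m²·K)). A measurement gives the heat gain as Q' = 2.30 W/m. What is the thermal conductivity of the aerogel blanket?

k = 0.0145 W/m·K

ΣR = ΔT/Q' = |7.54 − 28.8|/2.30 = 9.243 m·K/W
Known resistances:
  R'_cast iron = ln(0.0454/0.0389)/(2πk) = 0.1545/(2π·64.6) = 3.807×10^-4 m·K/W
  R'_fibreglass batt = ln(0.131/0.0933)/(2πk) = 0.3394/(2π·0.0425) = 1.271 m·K/W
  R'_conv,out = 1/(2πr h) = 1/(2π·0.131·21.4) = 0.05677 m·K/W
R_aerogel blanket = ΣR − ΣR_known = 9.243 − 1.328 = 7.915 m·K/W
ln(r₂/r₁)/(2πk) = 7.915 ⇒ k = 0.7203/(2π·7.915) = 0.0145 W/m·K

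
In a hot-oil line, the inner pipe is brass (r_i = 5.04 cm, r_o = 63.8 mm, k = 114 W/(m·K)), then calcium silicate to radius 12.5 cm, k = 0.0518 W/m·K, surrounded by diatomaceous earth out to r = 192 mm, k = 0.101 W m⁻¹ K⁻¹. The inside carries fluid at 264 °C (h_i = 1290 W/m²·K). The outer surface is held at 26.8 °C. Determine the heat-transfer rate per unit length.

Treat each layer as a resistance in series:
  R'_conv,in = 1/(2πr h) = 1/(2π·0.0504·1290) = 0.002448 m·K/W
  R'_brass = ln(0.0638/0.0504)/(2πk) = 0.2358/(2π·114) = 3.291×10^-4 m·K/W
  R'_calcium silicate = ln(0.125/0.0638)/(2πk) = 0.6726/(2π·0.0518) = 2.066 m·K/W
  R'_diatomaceous earth = ln(0.192/0.125)/(2πk) = 0.4292/(2π·0.101) = 0.6763 m·K/W
ΣR = 0.002448 + 3.291×10^-4 + 2.066 + 0.6763 = 2.745 m·K/W
Q' = ΔT/ΣR = (264 °C − 26.8 °C)/2.745 = 86.4 W/m

Q' = 86.4 W/m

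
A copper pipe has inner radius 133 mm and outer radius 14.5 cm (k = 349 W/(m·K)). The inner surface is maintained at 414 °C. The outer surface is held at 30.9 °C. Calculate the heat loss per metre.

Q' = 2πk·ΔT/ln(r₂/r₁) = 2π × 349 × 383.1 / ln(0.145/0.133) = 9.72×10^6 W/m

Q' = 9720 kW/m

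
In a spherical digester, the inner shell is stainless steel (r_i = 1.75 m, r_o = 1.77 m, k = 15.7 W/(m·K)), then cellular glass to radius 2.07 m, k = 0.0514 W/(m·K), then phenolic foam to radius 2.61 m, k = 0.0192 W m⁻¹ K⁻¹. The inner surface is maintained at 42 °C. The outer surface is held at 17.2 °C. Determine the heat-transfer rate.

Series thermal resistances, inner to outer:
  R_stainless steel = (1/1.75 − 1/1.77)/(4πk) = 0.006457/(4π·15.7) = 3.273×10^-5 K/W
  R_cellular glass = (1/1.77 − 1/2.07)/(4πk) = 0.08188/(4π·0.0514) = 0.1268 K/W
  R_phenolic foam = (1/2.07 − 1/2.61)/(4πk) = 0.09995/(4π·0.0192) = 0.4143 K/W
ΣR = 3.273×10^-5 + 0.1268 + 0.4143 = 0.5411 K/W
Q = ΔT/ΣR = (42 °C − 17.2 °C)/0.5411 = 45.8 W

Q = 45.8 W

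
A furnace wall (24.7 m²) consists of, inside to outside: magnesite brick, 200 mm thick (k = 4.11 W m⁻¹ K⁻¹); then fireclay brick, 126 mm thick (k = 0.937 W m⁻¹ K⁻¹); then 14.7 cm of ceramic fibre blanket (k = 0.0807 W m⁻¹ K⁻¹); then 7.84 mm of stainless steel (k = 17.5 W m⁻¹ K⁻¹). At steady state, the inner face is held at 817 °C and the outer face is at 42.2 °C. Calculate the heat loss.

Series thermal resistances, inner to outer:
  R_magnesite brick = L/(kA) = 0.200/(4.11·24.7) = 0.001970 K/W
  R_fireclay brick = L/(kA) = 0.126/(0.937·24.7) = 0.005444 K/W
  R_ceramic fibre blanket = L/(kA) = 0.147/(0.0807·24.7) = 0.07375 K/W
  R_stainless steel = L/(kA) = 0.00784/(17.5·24.7) = 1.814×10^-5 K/W
ΣR = 0.001970 + 0.005444 + 0.07375 + 1.814×10^-5 = 0.08118 K/W
Q = ΔT/ΣR = (817 °C − 42.2 °C)/0.08118 = 9540 W

Q = 9.54 kW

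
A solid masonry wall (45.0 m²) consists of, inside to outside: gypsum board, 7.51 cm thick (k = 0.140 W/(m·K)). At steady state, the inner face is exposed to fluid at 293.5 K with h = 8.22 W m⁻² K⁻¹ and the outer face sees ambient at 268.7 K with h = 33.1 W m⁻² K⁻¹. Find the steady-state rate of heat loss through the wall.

Treat each layer as a resistance in series:
  R_conv,in = 1/(hA) = 1/(8.22·45.0) = 0.002703 K/W
  R_gypsum board = L/(kA) = 0.0751/(0.140·45.0) = 0.01192 K/W
  R_conv,out = 1/(hA) = 1/(33.1·45.0) = 6.714×10^-4 K/W
ΣR = 0.002703 + 0.01192 + 6.714×10^-4 = 0.01529 K/W
Q = ΔT/ΣR = (293.5 K − 268.7 K)/0.01529 = 1620 W

Q = 1620 W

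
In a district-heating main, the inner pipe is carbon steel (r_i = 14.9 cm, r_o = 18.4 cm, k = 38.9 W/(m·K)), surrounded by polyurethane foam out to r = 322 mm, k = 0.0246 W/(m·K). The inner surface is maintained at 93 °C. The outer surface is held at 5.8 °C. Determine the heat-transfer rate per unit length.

Q' = 24.1 W/m

Series thermal resistances, inner to outer:
  R'_carbon steel = ln(0.184/0.149)/(2πk) = 0.2110/(2π·38.9) = 8.632×10^-4 m·K/W
  R'_polyurethane foam = ln(0.322/0.184)/(2πk) = 0.5596/(2π·0.0246) = 3.621 m·K/W
ΣR = 8.632×10^-4 + 3.621 = 3.622 m·K/W
Q' = ΔT/ΣR = (93 °C − 5.8 °C)/3.622 = 24.1 W/m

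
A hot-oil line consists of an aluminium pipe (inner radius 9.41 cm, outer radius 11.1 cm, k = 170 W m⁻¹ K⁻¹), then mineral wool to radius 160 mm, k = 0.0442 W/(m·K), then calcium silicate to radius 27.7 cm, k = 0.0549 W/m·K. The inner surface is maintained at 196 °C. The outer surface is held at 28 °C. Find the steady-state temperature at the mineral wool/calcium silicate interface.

Treat each layer as a resistance in series:
  R'_aluminium = ln(0.111/0.0941)/(2πk) = 0.1652/(2π·170) = 1.546×10^-4 m·K/W
  R'_mineral wool = ln(0.160/0.111)/(2πk) = 0.3656/(2π·0.0442) = 1.317 m·K/W
  R'_calcium silicate = ln(0.277/0.160)/(2πk) = 0.5488/(2π·0.0549) = 1.591 m·K/W
ΣR = 1.546×10^-4 + 1.317 + 1.591 = 2.908 m·K/W
Q' = ΔT/ΣR = (196 °C − 28 °C)/2.908 = 57.77 W/m
From the inner boundary to the mineral wool/calcium silicate interface, ΣR_partial = 1.317 m·K/W.
T_interface = T_in − Q'·ΣR_partial = 196 °C − (57.77)(1.317) = 120 °C

T = 120 °C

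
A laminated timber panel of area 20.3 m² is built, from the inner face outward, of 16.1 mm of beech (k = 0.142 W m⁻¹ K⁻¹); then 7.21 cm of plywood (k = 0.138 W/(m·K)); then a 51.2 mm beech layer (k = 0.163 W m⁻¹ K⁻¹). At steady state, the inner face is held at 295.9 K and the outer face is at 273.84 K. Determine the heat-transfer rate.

Q = 471 W

Treat each layer as a resistance in series:
  R_beech = L/(kA) = 0.0161/(0.142·20.3) = 0.005585 K/W
  R_plywood = L/(kA) = 0.0721/(0.138·20.3) = 0.02574 K/W
  R_beech = L/(kA) = 0.0512/(0.163·20.3) = 0.01547 K/W
ΣR = 0.005585 + 0.02574 + 0.01547 = 0.04679 K/W
Q = ΔT/ΣR = (295.9 K − 273.84 K)/0.04679 = 471 W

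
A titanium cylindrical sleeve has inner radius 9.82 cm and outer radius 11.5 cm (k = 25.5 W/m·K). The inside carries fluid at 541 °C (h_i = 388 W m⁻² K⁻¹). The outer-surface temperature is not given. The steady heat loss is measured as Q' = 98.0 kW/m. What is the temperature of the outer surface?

T_out = 35.0 °C

Series resistances:
  R'_conv,in = 1/(2πr h) = 1/(2π·0.0982·388) = 0.004177 m·K/W
  R'_titanium = ln(0.115/0.0982)/(2πk) = 0.1579/(2π·25.5) = 9.857×10^-4 m·K/W
ΣR = 0.005163 m·K/W
ΔT = Q'·ΣR = 98000 × 0.005163 = 506.0 K
Heat flows outward, so T_out = T_in − ΔT = 541 − 506.0 = 35.0 °C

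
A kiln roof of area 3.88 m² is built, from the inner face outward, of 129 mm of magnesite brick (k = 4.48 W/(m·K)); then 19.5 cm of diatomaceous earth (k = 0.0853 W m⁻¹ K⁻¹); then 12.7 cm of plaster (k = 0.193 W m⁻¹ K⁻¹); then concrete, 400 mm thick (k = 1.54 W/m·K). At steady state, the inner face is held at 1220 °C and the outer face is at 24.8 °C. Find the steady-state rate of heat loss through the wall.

Q = 1430 W

Treat each layer as a resistance in series:
  R_magnesite brick = L/(kA) = 0.129/(4.48·3.88) = 0.007421 K/W
  R_diatomaceous earth = L/(kA) = 0.195/(0.0853·3.88) = 0.5892 K/W
  R_plaster = L/(kA) = 0.127/(0.193·3.88) = 0.1696 K/W
  R_concrete = L/(kA) = 0.400/(1.54·3.88) = 0.06694 K/W
ΣR = 0.007421 + 0.5892 + 0.1696 + 0.06694 = 0.8332 K/W
Q = ΔT/ΣR = (1220 °C − 24.8 °C)/0.8332 = 1430 W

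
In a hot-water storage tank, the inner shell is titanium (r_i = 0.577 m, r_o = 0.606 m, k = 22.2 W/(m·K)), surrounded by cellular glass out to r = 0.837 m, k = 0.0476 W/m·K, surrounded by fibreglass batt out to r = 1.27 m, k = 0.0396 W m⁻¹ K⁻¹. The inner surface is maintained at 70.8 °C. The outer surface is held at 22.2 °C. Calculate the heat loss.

Series thermal resistances, inner to outer:
  R_titanium = (1/0.577 − 1/0.606)/(4πk) = 0.08294/(4π·22.2) = 2.973×10^-4 K/W
  R_cellular glass = (1/0.606 − 1/0.837)/(4πk) = 0.4554/(4π·0.0476) = 0.7614 K/W
  R_fibreglass batt = (1/0.837 − 1/1.27)/(4πk) = 0.4073/(4π·0.0396) = 0.8186 K/W
ΣR = 2.973×10^-4 + 0.7614 + 0.8186 = 1.580 K/W
Q = ΔT/ΣR = (70.8 °C − 22.2 °C)/1.580 = 30.8 W

Q = 30.8 W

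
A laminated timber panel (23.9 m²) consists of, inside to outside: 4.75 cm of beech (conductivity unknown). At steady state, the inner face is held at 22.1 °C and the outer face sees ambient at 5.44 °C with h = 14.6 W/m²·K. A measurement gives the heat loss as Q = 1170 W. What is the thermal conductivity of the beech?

k = 0.175 W/m·K

ΣR = ΔT/Q = |22.1 − 5.44|/1170 = 0.01424 K/W
Known resistances:
  R_conv,out = 1/(hA) = 1/(14.6·23.9) = 0.002866 K/W
R_beech = ΣR − ΣR_known = 0.01424 − 0.002866 = 0.01137 K/W
L/(kA) = 0.01137 ⇒ k = 0.0475/(0.01137·23.9) = 0.175 W/m·K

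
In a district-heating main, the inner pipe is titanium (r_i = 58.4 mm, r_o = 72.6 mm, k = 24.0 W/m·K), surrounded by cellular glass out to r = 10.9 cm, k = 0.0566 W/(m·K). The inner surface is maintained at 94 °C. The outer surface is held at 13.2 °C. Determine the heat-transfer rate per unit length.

Q' = 70.6 W/m

Resistance network (inner→outer):
  R'_titanium = ln(0.0726/0.0584)/(2πk) = 0.2176/(2π·24.0) = 0.001443 m·K/W
  R'_cellular glass = ln(0.109/0.0726)/(2πk) = 0.4064/(2π·0.0566) = 1.143 m·K/W
ΣR = 0.001443 + 1.143 = 1.144 m·K/W
Q' = ΔT/ΣR = (94 °C − 13.2 °C)/1.144 = 70.6 W/m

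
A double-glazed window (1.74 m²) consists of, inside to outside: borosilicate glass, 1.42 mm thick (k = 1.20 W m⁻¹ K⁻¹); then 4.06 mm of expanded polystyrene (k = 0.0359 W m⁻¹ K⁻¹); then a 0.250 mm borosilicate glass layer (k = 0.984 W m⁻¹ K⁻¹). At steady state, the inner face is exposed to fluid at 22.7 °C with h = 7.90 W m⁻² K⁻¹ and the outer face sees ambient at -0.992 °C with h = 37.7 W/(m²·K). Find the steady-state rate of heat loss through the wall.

Q = 154 W

Treat each layer as a resistance in series:
  R_conv,in = 1/(hA) = 1/(7.90·1.74) = 0.07275 K/W
  R_borosilicate glass = L/(kA) = 0.00142/(1.20·1.74) = 6.801×10^-4 K/W
  R_expanded polystyrene = L/(kA) = 0.00406/(0.0359·1.74) = 0.06500 K/W
  R_borosilicate glass = L/(kA) = 2.50×10^-4/(0.984·1.74) = 1.460×10^-4 K/W
  R_conv,out = 1/(hA) = 1/(37.7·1.74) = 0.01524 K/W
ΣR = 0.07275 + 6.801×10^-4 + 0.06500 + 1.460×10^-4 + 0.01524 = 0.1538 K/W
Q = ΔT/ΣR = (22.7 °C − -0.992 °C)/0.1538 = 154 W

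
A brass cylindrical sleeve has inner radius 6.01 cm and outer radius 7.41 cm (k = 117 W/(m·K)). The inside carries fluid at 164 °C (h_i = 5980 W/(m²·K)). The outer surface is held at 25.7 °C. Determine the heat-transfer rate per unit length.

Q' = 1.90×10^5 W/m

Treat each layer as a resistance in series:
  R'_conv,in = 1/(2πr h) = 1/(2π·0.0601·5980) = 4.428×10^-4 m·K/W
  R'_brass = ln(0.0741/0.0601)/(2πk) = 0.2094/(2π·117) = 2.849×10^-4 m·K/W
ΣR = 4.428×10^-4 + 2.849×10^-4 = 7.277×10^-4 m·K/W
Q' = ΔT/ΣR = (164 °C − 25.7 °C)/7.277×10^-4 = 1.90×10^5 W/m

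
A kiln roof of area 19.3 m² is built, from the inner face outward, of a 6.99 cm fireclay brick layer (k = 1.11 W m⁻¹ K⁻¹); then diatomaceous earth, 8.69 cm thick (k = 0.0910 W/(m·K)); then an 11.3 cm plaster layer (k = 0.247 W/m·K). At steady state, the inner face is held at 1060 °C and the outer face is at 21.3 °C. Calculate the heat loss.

Resistance network (inner→outer):
  R_fireclay brick = L/(kA) = 0.0699/(1.11·19.3) = 0.003263 K/W
  R_diatomaceous earth = L/(kA) = 0.0869/(0.0910·19.3) = 0.04948 K/W
  R_plaster = L/(kA) = 0.113/(0.247·19.3) = 0.02370 K/W
ΣR = 0.003263 + 0.04948 + 0.02370 = 0.07644 K/W
Q = ΔT/ΣR = (1060 °C − 21.3 °C)/0.07644 = 13600 W

Q = 13.6 kW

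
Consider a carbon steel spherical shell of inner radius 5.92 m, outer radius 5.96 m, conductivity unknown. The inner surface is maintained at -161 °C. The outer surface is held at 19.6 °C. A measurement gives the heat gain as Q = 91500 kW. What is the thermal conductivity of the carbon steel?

k = 45.7 W/m·K

ΣR = ΔT/Q = |-161 − 19.6|/9.15×10^7 = 1.974×10^-6 K/W
(1/r₁−1/r₂)/(4πk) = 1.974×10^-6 ⇒ k = 0.001134/(4π·1.974×10^-6) = 45.7 W/m·K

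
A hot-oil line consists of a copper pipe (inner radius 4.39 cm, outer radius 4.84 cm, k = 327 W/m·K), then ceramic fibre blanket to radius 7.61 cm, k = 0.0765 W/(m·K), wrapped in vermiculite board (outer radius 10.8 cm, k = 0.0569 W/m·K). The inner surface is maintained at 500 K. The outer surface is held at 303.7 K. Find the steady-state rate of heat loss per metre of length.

Resistance network (inner→outer):
  R'_copper = ln(0.0484/0.0439)/(2πk) = 0.09759/(2π·327) = 4.750×10^-5 m·K/W
  R'_ceramic fibre blanket = ln(0.0761/0.0484)/(2πk) = 0.4525/(2π·0.0765) = 0.9415 m·K/W
  R'_vermiculite board = ln(0.108/0.0761)/(2πk) = 0.3501/(2π·0.0569) = 0.9792 m·K/W
ΣR = 4.750×10^-5 + 0.9415 + 0.9792 = 1.921 m·K/W
Q' = ΔT/ΣR = (500 K − 303.7 K)/1.921 = 102 W/m

Q' = 102 W/m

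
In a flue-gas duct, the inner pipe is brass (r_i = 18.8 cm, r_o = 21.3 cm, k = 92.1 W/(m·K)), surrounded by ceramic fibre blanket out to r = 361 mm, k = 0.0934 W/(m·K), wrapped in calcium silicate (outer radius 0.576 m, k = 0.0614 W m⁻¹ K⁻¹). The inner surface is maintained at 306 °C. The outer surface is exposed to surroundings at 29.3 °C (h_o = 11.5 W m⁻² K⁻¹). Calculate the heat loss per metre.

Series thermal resistances, inner to outer:
  R'_brass = ln(0.213/0.188)/(2πk) = 0.1249/(2π·92.1) = 2.157×10^-4 m·K/W
  R'_ceramic fibre blanket = ln(0.361/0.213)/(2πk) = 0.5276/(2π·0.0934) = 0.8990 m·K/W
  R'_calcium silicate = ln(0.576/0.361)/(2πk) = 0.4672/(2π·0.0614) = 1.211 m·K/W
  R'_conv,out = 1/(2πr h) = 1/(2π·0.576·11.5) = 0.02403 m·K/W
ΣR = 2.157×10^-4 + 0.8990 + 1.211 + 0.02403 = 2.134 m·K/W
Q' = ΔT/ΣR = (306 °C − 29.3 °C)/2.134 = 130 W/m

Q' = 130 W/m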